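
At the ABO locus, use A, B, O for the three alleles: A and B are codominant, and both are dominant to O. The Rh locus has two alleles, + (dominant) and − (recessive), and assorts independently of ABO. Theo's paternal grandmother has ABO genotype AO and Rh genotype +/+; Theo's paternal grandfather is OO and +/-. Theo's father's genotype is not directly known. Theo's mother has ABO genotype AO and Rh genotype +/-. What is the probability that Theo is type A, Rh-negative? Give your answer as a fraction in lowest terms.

Theo's father's ABO genotype from AO × OO: 1/2 AO, 1/2 OO.
Crossing each possibility with the mother AO and summing P(type A): 1/2·3/4 + 1/2·1/2 = 5/8.
Similarly for Rh via the father's Rh distribution: P(Rh-) = 1/8.
Independent loci: 5/8 × 1/8 = 5/64.

5/64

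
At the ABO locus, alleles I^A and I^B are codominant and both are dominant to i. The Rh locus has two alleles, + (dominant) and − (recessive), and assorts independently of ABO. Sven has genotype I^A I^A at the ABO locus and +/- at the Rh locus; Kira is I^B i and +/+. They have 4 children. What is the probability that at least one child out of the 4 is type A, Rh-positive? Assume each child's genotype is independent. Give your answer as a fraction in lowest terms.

ABO cross I^A I^A × I^B i → 1/2 A, 1/2 AB.
Rh cross +/- × +/+ → 1 Rh+; so P(type A, Rh-positive) = 1/2 × 1 = 1/2 per child.
P(none) = (1/2)^4 = 1/16; P(at least one) = 1 − 1/16 = 15/16.

15/16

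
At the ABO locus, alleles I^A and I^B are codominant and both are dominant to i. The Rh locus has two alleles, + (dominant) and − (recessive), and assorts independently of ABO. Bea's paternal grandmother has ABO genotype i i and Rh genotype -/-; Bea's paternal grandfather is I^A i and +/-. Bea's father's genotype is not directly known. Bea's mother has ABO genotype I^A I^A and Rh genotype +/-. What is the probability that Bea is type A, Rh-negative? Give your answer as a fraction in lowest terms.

3/8

Bea's father's ABO genotype from i i × I^A i: 1/2 I^A i, 1/2 i i.
Crossing each possibility with the mother I^A I^A and summing P(type A): 1/2·1 + 1/2·1 = 1.
Similarly for Rh via the father's Rh distribution: P(Rh-) = 3/8.
Independent loci: 1 × 3/8 = 3/8.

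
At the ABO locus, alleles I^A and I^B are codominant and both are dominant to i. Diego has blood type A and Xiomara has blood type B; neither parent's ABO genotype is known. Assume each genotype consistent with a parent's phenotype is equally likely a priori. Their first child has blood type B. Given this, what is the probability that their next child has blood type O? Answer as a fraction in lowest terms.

Possible genotypes: Diego ∈ {I^A I^A, I^A i}; Xiomara ∈ {I^B I^B, I^B i}.
Weight each parental genotype pair by prior × P(type-B child):
  I^A i × I^B I^B: posterior weight 2/3; P(next child type O) = 0.
  I^A i × I^B i: posterior weight 1/3; P(next child type O) = 1/4.
Weighted sum = 1/12.

1/12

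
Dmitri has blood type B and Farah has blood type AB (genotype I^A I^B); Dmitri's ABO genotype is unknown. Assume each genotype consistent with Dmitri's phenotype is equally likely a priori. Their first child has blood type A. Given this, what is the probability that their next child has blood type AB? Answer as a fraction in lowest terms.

1/4

Possible genotypes: Dmitri ∈ {I^B I^B, I^B i}; Farah ∈ {I^A I^B}.
Weight each parental genotype pair by prior × P(type-A child):
  I^B i × I^A I^B: posterior weight 1; P(next child type AB) = 1/4.
Weighted sum = 1/4.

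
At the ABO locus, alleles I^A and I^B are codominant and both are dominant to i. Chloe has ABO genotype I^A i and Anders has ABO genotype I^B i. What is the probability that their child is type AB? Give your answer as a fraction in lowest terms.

1/4

ABO cross I^A i × I^B i → offspring phenotypes: 1/4 O, 1/4 A, 1/4 B, 1/4 AB.
So P(type AB) = 1/4.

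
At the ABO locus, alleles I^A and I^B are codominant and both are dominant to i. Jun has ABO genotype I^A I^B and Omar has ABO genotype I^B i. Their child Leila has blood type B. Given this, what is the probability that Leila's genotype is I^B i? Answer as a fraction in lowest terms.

Cross I^A I^B × I^B i → 1/4 I^A I^B, 1/4 I^A i, 1/4 I^B I^B, 1/4 I^B i.
Type-B genotypes among offspring: I^B I^B (1/4), I^B i (1/4); total 1/2.
P(I^B i | type B) = (1/4) / (1/2) = 1/2.

1/2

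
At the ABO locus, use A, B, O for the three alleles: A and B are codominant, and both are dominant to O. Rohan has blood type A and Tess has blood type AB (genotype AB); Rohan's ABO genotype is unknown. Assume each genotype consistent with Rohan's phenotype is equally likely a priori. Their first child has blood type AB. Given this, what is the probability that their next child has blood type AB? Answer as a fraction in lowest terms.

Possible genotypes: Rohan ∈ {AA, AO}; Tess ∈ {AB}.
Weight each parental genotype pair by prior × P(type-AB child):
  AA × AB: posterior weight 2/3; P(next child type AB) = 1/2.
  AO × AB: posterior weight 1/3; P(next child type AB) = 1/4.
Weighted sum = 5/12.

5/12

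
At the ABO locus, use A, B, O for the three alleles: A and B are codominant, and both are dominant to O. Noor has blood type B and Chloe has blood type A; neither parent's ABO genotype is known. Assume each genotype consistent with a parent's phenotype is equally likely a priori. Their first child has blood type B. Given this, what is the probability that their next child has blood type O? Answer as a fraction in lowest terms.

1/12

Possible genotypes: Noor ∈ {BB, BO}; Chloe ∈ {AA, AO}.
Weight each parental genotype pair by prior × P(type-B child):
  BB × AO: posterior weight 2/3; P(next child type O) = 0.
  BO × AO: posterior weight 1/3; P(next child type O) = 1/4.
Weighted sum = 1/12.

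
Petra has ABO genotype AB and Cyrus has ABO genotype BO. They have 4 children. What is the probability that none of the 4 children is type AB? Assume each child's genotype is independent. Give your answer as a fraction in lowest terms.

ABO cross AB × BO → 1/4 A, 1/2 B, 1/4 AB.
So P(type AB) = 1/4 per child.
P(not type AB) = 3/4 for one child; (3/4)^4 = 81/256.

81/256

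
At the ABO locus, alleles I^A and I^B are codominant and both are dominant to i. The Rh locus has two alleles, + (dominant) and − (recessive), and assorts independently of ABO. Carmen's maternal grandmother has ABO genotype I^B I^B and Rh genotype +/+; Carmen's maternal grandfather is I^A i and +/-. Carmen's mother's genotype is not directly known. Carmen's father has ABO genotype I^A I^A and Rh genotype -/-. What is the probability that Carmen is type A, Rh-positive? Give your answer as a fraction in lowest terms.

3/8

Carmen's mother's ABO genotype from I^B I^B × I^A i: 1/2 I^A I^B, 1/2 I^B i.
Crossing each possibility with the father I^A I^A and summing P(type A): 1/2·1/2 + 1/2·1/2 = 1/2.
Similarly for Rh via the mother's Rh distribution: P(Rh+) = 3/4.
Independent loci: 1/2 × 3/4 = 3/8.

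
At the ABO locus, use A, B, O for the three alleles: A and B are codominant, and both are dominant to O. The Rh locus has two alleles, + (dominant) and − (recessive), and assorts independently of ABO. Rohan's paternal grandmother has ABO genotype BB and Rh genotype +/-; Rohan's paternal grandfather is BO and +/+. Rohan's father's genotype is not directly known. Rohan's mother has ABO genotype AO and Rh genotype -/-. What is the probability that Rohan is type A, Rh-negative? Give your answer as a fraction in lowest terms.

Rohan's father's ABO genotype from BB × BO: 1/2 BB, 1/2 BO.
Crossing each possibility with the mother AO and summing P(type A): 1/2·0 + 1/2·1/4 = 1/8.
Similarly for Rh via the father's Rh distribution: P(Rh-) = 1/4.
Independent loci: 1/8 × 1/4 = 1/32.

1/32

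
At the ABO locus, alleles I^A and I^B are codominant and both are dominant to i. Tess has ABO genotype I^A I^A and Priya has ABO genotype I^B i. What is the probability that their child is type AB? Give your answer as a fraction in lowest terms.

ABO cross I^A I^A × I^B i → offspring phenotypes: 1/2 A, 1/2 AB.
So P(type AB) = 1/2.

1/2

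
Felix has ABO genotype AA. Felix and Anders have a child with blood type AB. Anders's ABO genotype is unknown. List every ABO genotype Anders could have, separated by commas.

AB, BB, BO

For each candidate genotype of Anders, check whether crossing it with AA can produce every observed child phenotype.
  AA → possible child types {A} ✗
  AB → possible child types {A, AB} ✓
  AO → possible child types {A} ✗
  BB → possible child types {AB} ✓
  BO → possible child types {A, AB} ✓
  OO → possible child types {A} ✗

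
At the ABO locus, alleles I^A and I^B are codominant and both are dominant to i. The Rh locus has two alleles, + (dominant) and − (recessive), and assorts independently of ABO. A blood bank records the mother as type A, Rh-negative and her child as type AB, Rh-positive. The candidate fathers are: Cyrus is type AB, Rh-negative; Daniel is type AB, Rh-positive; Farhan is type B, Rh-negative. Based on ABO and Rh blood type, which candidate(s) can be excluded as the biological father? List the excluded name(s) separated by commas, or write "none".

A candidate is excluded only if no genotype consistent with his phenotype could produce a type AB, Rh-positive child with a type A, Rh-negative mother.
Cyrus (type AB, Rh-): no genotype consistent with that phenotype can produce a type-AB Rh+ child with a type-A mother.
Farhan (type B, Rh-): no genotype consistent with that phenotype can produce a type-AB Rh+ child with a type-A mother.

Cyrus, Farhan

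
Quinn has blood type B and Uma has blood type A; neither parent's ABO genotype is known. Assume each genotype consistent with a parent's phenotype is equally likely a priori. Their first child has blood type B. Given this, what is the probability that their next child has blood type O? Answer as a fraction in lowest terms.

Possible genotypes: Quinn ∈ {I^B I^B, I^B i}; Uma ∈ {I^A I^A, I^A i}.
Weight each parental genotype pair by prior × P(type-B child):
  I^B I^B × I^A i: posterior weight 2/3; P(next child type O) = 0.
  I^B i × I^A i: posterior weight 1/3; P(next child type O) = 1/4.
Weighted sum = 1/12.

1/12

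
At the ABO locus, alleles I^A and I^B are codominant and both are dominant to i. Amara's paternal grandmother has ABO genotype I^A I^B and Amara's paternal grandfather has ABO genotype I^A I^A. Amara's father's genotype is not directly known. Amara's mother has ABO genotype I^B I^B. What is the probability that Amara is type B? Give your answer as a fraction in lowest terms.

1/4

Amara's father's ABO genotype from I^A I^B × I^A I^A: 1/2 I^A I^A, 1/2 I^A I^B.
Crossing each possibility with the mother I^B I^B and summing P(type B): 1/2·0 + 1/2·1/2 = 1/4.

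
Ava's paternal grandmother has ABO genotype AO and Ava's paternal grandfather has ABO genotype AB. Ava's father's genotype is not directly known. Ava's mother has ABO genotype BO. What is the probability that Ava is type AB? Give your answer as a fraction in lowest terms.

1/4

Ava's father's ABO genotype from AO × AB: 1/4 AA, 1/4 AB, 1/4 AO, 1/4 BO.
Crossing each possibility with the mother BO and summing P(type AB): 1/4·1/2 + 1/4·1/4 + 1/4·1/4 + 1/4·0 = 1/4.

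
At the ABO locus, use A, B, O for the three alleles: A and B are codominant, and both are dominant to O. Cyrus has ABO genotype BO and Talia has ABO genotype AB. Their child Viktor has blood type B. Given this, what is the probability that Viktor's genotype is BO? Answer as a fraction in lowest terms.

1/2

Cross BO × AB → 1/4 AB, 1/4 AO, 1/4 BB, 1/4 BO.
Type-B genotypes among offspring: BB (1/4), BO (1/4); total 1/2.
P(BO | type B) = (1/4) / (1/2) = 1/2.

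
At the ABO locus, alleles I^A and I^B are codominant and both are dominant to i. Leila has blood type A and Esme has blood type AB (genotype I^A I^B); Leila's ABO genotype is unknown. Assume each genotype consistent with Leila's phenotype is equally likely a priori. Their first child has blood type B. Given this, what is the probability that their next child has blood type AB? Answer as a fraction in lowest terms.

1/4

Possible genotypes: Leila ∈ {I^A I^A, I^A i}; Esme ∈ {I^A I^B}.
Weight each parental genotype pair by prior × P(type-B child):
  I^A i × I^A I^B: posterior weight 1; P(next child type AB) = 1/4.
Weighted sum = 1/4.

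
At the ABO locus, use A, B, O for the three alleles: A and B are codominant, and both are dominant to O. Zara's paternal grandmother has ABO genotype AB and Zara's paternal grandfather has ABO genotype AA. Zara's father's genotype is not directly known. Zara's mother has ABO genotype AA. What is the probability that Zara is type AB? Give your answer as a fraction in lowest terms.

1/4

Zara's father's ABO genotype from AB × AA: 1/2 AA, 1/2 AB.
Crossing each possibility with the mother AA and summing P(type AB): 1/2·0 + 1/2·1/2 = 1/4.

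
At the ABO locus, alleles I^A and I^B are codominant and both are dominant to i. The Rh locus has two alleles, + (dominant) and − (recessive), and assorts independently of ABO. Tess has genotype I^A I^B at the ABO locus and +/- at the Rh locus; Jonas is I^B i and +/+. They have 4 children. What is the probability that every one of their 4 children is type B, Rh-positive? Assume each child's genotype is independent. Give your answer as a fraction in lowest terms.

1/16

ABO cross I^A I^B × I^B i → 1/4 A, 1/2 B, 1/4 AB.
Rh cross +/- × +/+ → 1 Rh+; so P(type B, Rh-positive) = 1/2 × 1 = 1/2 per child.
All 4 independent: (1/2)^4 = 1/16.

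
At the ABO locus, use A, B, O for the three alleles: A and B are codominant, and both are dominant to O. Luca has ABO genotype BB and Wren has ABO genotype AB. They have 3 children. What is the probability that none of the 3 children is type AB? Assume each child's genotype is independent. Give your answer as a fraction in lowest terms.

ABO cross BB × AB → 1/2 B, 1/2 AB.
So P(type AB) = 1/2 per child.
P(not type AB) = 1/2 for one child; (1/2)^3 = 1/8.

1/8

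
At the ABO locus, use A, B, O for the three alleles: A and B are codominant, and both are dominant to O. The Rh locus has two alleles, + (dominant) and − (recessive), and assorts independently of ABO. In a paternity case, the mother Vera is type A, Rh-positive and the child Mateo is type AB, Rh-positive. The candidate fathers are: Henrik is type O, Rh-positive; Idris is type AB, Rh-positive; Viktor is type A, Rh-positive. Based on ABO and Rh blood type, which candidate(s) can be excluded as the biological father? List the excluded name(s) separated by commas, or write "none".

A candidate is excluded only if no genotype consistent with his phenotype could produce a type AB, Rh-positive child with a type A, Rh-positive mother.
Henrik (type O, Rh+): no genotype consistent with that phenotype can produce a type-AB Rh+ child with a type-A mother.
Viktor (type A, Rh+): no genotype consistent with that phenotype can produce a type-AB Rh+ child with a type-A mother.

Henrik, Viktor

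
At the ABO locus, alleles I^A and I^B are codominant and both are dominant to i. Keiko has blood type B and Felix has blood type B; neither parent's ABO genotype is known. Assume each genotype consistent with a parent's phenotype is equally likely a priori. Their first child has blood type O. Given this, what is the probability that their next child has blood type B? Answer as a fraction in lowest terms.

Possible genotypes: Keiko ∈ {I^B I^B, I^B i}; Felix ∈ {I^B I^B, I^B i}.
Weight each parental genotype pair by prior × P(type-O child):
  I^B i × I^B i: posterior weight 1; P(next child type B) = 3/4.
Weighted sum = 3/4.

3/4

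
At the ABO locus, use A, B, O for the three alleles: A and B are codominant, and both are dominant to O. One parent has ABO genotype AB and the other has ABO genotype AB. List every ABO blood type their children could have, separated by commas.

A, B, AB

Gametes from AB × AB give offspring ABO genotypes AA, AB, BB, i.e. phenotypes A, B, AB.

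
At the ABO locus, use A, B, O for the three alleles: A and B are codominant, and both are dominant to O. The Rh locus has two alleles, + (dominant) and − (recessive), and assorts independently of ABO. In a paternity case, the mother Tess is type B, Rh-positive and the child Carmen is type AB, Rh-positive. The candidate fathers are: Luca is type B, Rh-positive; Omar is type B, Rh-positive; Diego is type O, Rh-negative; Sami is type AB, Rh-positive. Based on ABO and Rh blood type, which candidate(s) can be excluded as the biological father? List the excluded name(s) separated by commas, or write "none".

A candidate is excluded only if no genotype consistent with his phenotype could produce a type AB, Rh-positive child with a type B, Rh-positive mother.
Luca (type B, Rh+): no genotype consistent with that phenotype can produce a type-AB Rh+ child with a type-B mother.
Omar (type B, Rh+): no genotype consistent with that phenotype can produce a type-AB Rh+ child with a type-B mother.
Diego (type O, Rh-): no genotype consistent with that phenotype can produce a type-AB Rh+ child with a type-B mother.

Luca, Omar, Diego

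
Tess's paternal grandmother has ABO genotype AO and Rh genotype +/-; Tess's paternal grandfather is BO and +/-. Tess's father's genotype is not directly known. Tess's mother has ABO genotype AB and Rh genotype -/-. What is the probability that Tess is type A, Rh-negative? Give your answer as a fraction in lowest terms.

Tess's father's ABO genotype from AO × BO: 1/4 AB, 1/4 AO, 1/4 BO, 1/4 OO.
Crossing each possibility with the mother AB and summing P(type A): 1/4·1/4 + 1/4·1/2 + 1/4·1/4 + 1/4·1/2 = 3/8.
Similarly for Rh via the father's Rh distribution: P(Rh-) = 1/2.
Independent loci: 3/8 × 1/2 = 3/16.

3/16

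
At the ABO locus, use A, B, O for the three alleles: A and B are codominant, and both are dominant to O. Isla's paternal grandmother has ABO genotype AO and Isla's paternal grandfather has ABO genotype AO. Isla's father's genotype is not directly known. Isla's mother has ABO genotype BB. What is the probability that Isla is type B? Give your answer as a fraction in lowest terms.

Isla's father's ABO genotype from AO × AO: 1/4 AA, 1/2 AO, 1/4 OO.
Crossing each possibility with the mother BB and summing P(type B): 1/4·0 + 1/2·1/2 + 1/4·1 = 1/2.

1/2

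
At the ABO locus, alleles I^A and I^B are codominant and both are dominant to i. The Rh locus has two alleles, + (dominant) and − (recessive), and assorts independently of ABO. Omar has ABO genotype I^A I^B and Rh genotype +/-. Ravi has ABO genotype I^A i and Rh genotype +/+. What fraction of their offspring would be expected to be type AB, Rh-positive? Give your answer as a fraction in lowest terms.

ABO cross I^A I^B × I^A i → offspring phenotypes: 1/2 A, 1/4 B, 1/4 AB.
Rh cross +/- × +/+ → 1 Rh+.
Independent loci: P(type AB, Rh-positive) = 1/4 × 1 = 1/4.

1/4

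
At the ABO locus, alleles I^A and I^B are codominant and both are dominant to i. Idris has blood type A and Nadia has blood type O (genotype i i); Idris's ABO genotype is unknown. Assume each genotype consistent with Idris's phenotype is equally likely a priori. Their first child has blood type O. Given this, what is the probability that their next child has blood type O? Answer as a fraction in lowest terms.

1/2

Possible genotypes: Idris ∈ {I^A I^A, I^A i}; Nadia ∈ {i i}.
Weight each parental genotype pair by prior × P(type-O child):
  I^A i × i i: posterior weight 1; P(next child type O) = 1/2.
Weighted sum = 1/2.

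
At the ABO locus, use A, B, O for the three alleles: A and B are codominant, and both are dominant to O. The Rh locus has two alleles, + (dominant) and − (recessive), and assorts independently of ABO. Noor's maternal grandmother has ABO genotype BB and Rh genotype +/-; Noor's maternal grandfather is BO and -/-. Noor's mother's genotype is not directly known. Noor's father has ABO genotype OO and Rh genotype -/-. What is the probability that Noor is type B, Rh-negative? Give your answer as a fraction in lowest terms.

Noor's mother's ABO genotype from BB × BO: 1/2 BB, 1/2 BO.
Crossing each possibility with the father OO and summing P(type B): 1/2·1 + 1/2·1/2 = 3/4.
Similarly for Rh via the mother's Rh distribution: P(Rh-) = 3/4.
Independent loci: 3/4 × 3/4 = 9/16.

9/16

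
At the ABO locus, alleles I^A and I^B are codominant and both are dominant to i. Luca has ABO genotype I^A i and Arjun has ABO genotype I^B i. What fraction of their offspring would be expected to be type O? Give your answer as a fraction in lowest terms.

1/4

ABO cross I^A i × I^B i → offspring phenotypes: 1/4 O, 1/4 A, 1/4 B, 1/4 AB.
So P(type O) = 1/4.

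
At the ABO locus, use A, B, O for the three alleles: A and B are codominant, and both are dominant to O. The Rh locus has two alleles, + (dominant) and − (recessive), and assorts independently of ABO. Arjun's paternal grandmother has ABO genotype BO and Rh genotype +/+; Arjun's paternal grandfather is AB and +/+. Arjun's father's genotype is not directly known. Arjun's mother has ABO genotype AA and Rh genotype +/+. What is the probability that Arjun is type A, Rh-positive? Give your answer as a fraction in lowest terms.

Arjun's father's ABO genotype from BO × AB: 1/4 AB, 1/4 AO, 1/4 BB, 1/4 BO.
Crossing each possibility with the mother AA and summing P(type A): 1/4·1/2 + 1/4·1 + 1/4·0 + 1/4·1/2 = 1/2.
Similarly for Rh via the father's Rh distribution: P(Rh+) = 1.
Independent loci: 1/2 × 1 = 1/2.

1/2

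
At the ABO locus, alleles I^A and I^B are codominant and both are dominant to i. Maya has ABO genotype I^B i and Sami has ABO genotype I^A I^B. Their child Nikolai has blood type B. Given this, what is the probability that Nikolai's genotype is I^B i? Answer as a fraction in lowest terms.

1/2

Cross I^B i × I^A I^B → 1/4 I^A I^B, 1/4 I^A i, 1/4 I^B I^B, 1/4 I^B i.
Type-B genotypes among offspring: I^B I^B (1/4), I^B i (1/4); total 1/2.
P(I^B i | type B) = (1/4) / (1/2) = 1/2.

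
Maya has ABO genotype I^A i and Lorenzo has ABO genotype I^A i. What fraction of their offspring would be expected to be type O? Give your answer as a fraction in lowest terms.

ABO cross I^A i × I^A i → offspring phenotypes: 1/4 O, 3/4 A.
So P(type O) = 1/4.

1/4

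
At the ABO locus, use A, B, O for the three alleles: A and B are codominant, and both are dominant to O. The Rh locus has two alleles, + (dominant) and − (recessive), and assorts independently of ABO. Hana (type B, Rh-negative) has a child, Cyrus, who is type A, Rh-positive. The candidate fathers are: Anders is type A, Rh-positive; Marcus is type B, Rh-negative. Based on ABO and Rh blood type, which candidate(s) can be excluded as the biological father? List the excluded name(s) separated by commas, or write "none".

A candidate is excluded only if no genotype consistent with his phenotype could produce a type A, Rh-positive child with a type B, Rh-negative mother.
Marcus (type B, Rh-): no genotype consistent with that phenotype can produce a type-A Rh+ child with a type-B mother.

Marcus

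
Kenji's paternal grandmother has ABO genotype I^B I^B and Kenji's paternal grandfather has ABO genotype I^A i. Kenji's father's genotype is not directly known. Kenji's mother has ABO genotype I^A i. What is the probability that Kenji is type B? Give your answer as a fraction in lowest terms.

Kenji's father's ABO genotype from I^B I^B × I^A i: 1/2 I^A I^B, 1/2 I^B i.
Crossing each possibility with the mother I^A i and summing P(type B): 1/2·1/4 + 1/2·1/4 = 1/4.

1/4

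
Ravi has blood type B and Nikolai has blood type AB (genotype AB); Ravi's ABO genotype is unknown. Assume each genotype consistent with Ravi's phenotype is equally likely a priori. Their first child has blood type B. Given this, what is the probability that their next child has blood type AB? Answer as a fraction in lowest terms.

Possible genotypes: Ravi ∈ {BB, BO}; Nikolai ∈ {AB}.
Weight each parental genotype pair by prior × P(type-B child):
  BB × AB: posterior weight 1/2; P(next child type AB) = 1/2.
  BO × AB: posterior weight 1/2; P(next child type AB) = 1/4.
Weighted sum = 3/8.

3/8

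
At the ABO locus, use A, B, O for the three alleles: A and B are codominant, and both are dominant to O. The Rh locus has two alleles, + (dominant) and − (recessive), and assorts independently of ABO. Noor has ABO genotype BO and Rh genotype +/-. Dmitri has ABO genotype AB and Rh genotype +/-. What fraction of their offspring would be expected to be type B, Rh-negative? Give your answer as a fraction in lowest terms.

ABO cross BO × AB → offspring phenotypes: 1/4 A, 1/2 B, 1/4 AB.
Rh cross +/- × +/- → 3/4 Rh+, 1/4 Rh-.
Independent loci: P(type B, Rh-negative) = 1/2 × 1/4 = 1/8.

1/8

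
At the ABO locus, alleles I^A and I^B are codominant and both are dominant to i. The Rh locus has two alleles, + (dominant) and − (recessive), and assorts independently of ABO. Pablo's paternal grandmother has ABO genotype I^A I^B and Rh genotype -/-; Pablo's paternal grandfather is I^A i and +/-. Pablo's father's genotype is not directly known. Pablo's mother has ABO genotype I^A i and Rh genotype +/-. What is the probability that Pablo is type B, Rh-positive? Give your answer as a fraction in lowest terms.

Pablo's father's ABO genotype from I^A I^B × I^A i: 1/4 I^A I^A, 1/4 I^A I^B, 1/4 I^A i, 1/4 I^B i.
Crossing each possibility with the mother I^A i and summing P(type B): 1/4·0 + 1/4·1/4 + 1/4·0 + 1/4·1/4 = 1/8.
Similarly for Rh via the father's Rh distribution: P(Rh+) = 5/8.
Independent loci: 1/8 × 5/8 = 5/64.

5/64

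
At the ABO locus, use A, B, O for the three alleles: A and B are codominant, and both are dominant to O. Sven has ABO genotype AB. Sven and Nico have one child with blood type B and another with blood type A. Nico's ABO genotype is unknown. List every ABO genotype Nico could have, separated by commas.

For each candidate genotype of Nico, check whether crossing it with AB can produce every observed child phenotype.
  AA → possible child types {A, AB} ✗
  AB → possible child types {A, B, AB} ✓
  AO → possible child types {A, B, AB} ✓
  BB → possible child types {B, AB} ✗
  BO → possible child types {A, B, AB} ✓
  OO → possible child types {A, B} ✓

AB, AO, BO, OO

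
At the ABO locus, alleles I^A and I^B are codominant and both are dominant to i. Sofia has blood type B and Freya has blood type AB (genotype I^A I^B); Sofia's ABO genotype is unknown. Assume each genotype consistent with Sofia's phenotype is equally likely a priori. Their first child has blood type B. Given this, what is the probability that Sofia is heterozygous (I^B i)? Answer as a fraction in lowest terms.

Possible genotypes: Sofia ∈ {I^B I^B, I^B i}; Freya ∈ {I^A I^B}.
Weight each parental genotype pair by prior × P(type-B child):
  I^B I^B × I^A I^B: posterior weight 1/2.
  I^B i × I^A I^B: posterior weight 1/2.
Sum the posterior weight over pairs where Sofia is I^B i: 1/2.

1/2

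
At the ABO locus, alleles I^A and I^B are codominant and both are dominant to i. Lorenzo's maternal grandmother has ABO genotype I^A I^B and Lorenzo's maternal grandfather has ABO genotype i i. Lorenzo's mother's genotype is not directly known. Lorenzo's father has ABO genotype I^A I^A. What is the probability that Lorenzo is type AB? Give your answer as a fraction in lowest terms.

1/4

Lorenzo's mother's ABO genotype from I^A I^B × i i: 1/2 I^A i, 1/2 I^B i.
Crossing each possibility with the father I^A I^A and summing P(type AB): 1/2·0 + 1/2·1/2 = 1/4.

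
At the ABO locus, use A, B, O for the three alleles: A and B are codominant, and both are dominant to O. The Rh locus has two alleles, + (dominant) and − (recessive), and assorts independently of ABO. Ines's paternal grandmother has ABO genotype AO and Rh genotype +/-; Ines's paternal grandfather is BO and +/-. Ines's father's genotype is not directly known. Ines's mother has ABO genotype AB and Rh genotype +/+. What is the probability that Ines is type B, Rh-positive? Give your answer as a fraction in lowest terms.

3/8

Ines's father's ABO genotype from AO × BO: 1/4 AB, 1/4 AO, 1/4 BO, 1/4 OO.
Crossing each possibility with the mother AB and summing P(type B): 1/4·1/4 + 1/4·1/4 + 1/4·1/2 + 1/4·1/2 = 3/8.
Similarly for Rh via the father's Rh distribution: P(Rh+) = 1.
Independent loci: 3/8 × 1 = 3/8.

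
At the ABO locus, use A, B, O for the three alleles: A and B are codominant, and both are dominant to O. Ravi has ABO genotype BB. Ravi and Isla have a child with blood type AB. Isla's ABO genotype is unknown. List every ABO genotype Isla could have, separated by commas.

AA, AB, AO

For each candidate genotype of Isla, check whether crossing it with BB can produce every observed child phenotype.
  AA → possible child types {AB} ✓
  AB → possible child types {B, AB} ✓
  AO → possible child types {B, AB} ✓
  BB → possible child types {B} ✗
  BO → possible child types {B} ✗
  OO → possible child types {B} ✗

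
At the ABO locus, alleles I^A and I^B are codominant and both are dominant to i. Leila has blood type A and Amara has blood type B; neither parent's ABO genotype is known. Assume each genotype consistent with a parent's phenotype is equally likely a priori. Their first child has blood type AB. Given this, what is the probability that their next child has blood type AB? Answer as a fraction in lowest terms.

Possible genotypes: Leila ∈ {I^A I^A, I^A i}; Amara ∈ {I^B I^B, I^B i}.
Weight each parental genotype pair by prior × P(type-AB child):
  I^A I^A × I^B I^B: posterior weight 4/9; P(next child type AB) = 1.
  I^A I^A × I^B i: posterior weight 2/9; P(next child type AB) = 1/2.
  I^A i × I^B I^B: posterior weight 2/9; P(next child type AB) = 1/2.
  I^A i × I^B i: posterior weight 1/9; P(next child type AB) = 1/4.
Weighted sum = 25/36.

25/36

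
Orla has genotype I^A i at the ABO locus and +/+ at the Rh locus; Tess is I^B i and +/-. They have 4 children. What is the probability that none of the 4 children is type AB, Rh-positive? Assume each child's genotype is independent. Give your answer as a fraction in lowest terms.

ABO cross I^A i × I^B i → 1/4 O, 1/4 A, 1/4 B, 1/4 AB.
Rh cross +/+ × +/- → 1 Rh+; so P(type AB, Rh-positive) = 1/4 × 1 = 1/4 per child.
P(not type AB, Rh-positive) = 3/4 for one child; (3/4)^4 = 81/256.

81/256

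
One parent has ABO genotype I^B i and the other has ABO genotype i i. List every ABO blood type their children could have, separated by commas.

Gametes from I^B i × i i give offspring ABO genotypes I^B i, i i, i.e. phenotypes O, B.

O, B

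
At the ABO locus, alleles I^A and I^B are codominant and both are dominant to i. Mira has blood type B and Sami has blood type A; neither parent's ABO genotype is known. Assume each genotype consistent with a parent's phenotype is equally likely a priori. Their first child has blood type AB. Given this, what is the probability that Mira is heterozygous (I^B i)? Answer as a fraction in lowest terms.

1/3

Possible genotypes: Mira ∈ {I^B I^B, I^B i}; Sami ∈ {I^A I^A, I^A i}.
Weight each parental genotype pair by prior × P(type-AB child):
  I^B I^B × I^A I^A: posterior weight 4/9.
  I^B I^B × I^A i: posterior weight 2/9.
  I^B i × I^A I^A: posterior weight 2/9.
  I^B i × I^A i: posterior weight 1/9.
Sum the posterior weight over pairs where Mira is I^B i: 1/3.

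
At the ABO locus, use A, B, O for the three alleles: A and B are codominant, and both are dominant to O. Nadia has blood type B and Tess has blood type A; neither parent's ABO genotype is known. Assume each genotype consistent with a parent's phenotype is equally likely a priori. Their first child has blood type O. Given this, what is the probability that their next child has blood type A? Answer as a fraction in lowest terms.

1/4

Possible genotypes: Nadia ∈ {BB, BO}; Tess ∈ {AA, AO}.
Weight each parental genotype pair by prior × P(type-O child):
  BO × AO: posterior weight 1; P(next child type A) = 1/4.
Weighted sum = 1/4.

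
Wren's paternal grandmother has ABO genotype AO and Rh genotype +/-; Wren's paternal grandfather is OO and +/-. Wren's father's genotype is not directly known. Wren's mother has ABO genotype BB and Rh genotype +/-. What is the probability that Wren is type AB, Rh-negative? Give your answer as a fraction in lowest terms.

1/16

Wren's father's ABO genotype from AO × OO: 1/2 AO, 1/2 OO.
Crossing each possibility with the mother BB and summing P(type AB): 1/2·1/2 + 1/2·0 = 1/4.
Similarly for Rh via the father's Rh distribution: P(Rh-) = 1/4.
Independent loci: 1/4 × 1/4 = 1/16.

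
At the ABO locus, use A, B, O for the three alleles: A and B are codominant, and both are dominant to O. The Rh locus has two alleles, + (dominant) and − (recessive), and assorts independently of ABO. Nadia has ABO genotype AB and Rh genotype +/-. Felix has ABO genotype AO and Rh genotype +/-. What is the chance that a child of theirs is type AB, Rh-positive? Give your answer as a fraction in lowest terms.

3/16

ABO cross AB × AO → offspring phenotypes: 1/2 A, 1/4 B, 1/4 AB.
Rh cross +/- × +/- → 3/4 Rh+, 1/4 Rh-.
Independent loci: P(type AB, Rh-positive) = 1/4 × 3/4 = 3/16.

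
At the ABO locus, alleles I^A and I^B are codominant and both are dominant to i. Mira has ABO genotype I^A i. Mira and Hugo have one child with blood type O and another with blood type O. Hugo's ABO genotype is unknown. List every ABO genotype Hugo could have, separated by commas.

I^A i, I^B i, i i

For each candidate genotype of Hugo, check whether crossing it with I^A i can produce every observed child phenotype.
  I^A I^A → possible child types {A} ✗
  I^A I^B → possible child types {A, B, AB} ✗
  I^A i → possible child types {O, A} ✓
  I^B I^B → possible child types {B, AB} ✗
  I^B i → possible child types {O, A, B, AB} ✓
  i i → possible child types {O, A} ✓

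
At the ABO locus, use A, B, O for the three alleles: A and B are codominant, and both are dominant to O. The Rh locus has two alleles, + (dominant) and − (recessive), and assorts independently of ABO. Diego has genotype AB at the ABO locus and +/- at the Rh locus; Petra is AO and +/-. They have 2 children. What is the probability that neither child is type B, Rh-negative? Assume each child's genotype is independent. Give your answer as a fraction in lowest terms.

ABO cross AB × AO → 1/2 A, 1/4 B, 1/4 AB.
Rh cross +/- × +/- → 3/4 Rh+, 1/4 Rh-; so P(type B, Rh-negative) = 1/4 × 1/4 = 1/16 per child.
P(not type B, Rh-negative) = 15/16 for one child; (15/16)^2 = 225/256.

225/256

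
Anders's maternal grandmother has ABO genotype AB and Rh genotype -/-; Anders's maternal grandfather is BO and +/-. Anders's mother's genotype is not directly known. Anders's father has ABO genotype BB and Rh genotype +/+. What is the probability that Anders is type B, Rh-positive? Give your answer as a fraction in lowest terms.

3/4

Anders's mother's ABO genotype from AB × BO: 1/4 AB, 1/4 AO, 1/4 BB, 1/4 BO.
Crossing each possibility with the father BB and summing P(type B): 1/4·1/2 + 1/4·1/2 + 1/4·1 + 1/4·1 = 3/4.
Similarly for Rh via the mother's Rh distribution: P(Rh+) = 1.
Independent loci: 3/4 × 1 = 3/4.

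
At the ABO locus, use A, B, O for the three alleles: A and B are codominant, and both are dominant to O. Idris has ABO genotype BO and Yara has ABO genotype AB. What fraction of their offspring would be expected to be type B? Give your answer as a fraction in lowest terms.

ABO cross BO × AB → offspring phenotypes: 1/4 A, 1/2 B, 1/4 AB.
So P(type B) = 1/2.

1/2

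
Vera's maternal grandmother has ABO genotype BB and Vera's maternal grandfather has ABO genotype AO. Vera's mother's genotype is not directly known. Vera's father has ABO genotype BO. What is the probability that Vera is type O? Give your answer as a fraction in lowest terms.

1/8

Vera's mother's ABO genotype from BB × AO: 1/2 AB, 1/2 BO.
Crossing each possibility with the father BO and summing P(type O): 1/2·0 + 1/2·1/4 = 1/8.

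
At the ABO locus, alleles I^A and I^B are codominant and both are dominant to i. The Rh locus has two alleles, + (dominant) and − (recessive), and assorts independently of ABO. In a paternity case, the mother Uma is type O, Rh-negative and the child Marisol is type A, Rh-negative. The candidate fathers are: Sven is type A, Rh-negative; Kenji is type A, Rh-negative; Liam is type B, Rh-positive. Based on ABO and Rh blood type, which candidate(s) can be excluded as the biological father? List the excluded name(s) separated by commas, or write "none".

Liam

A candidate is excluded only if no genotype consistent with his phenotype could produce a type A, Rh-negative child with a type O, Rh-negative mother.
Liam (type B, Rh+): no genotype consistent with that phenotype can produce a type-A Rh- child with a type-O mother.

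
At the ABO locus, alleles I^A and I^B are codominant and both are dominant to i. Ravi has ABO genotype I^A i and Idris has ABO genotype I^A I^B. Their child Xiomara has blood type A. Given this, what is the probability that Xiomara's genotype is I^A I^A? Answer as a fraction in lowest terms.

1/2

Cross I^A i × I^A I^B → 1/4 I^A I^A, 1/4 I^A I^B, 1/4 I^A i, 1/4 I^B i.
Type-A genotypes among offspring: I^A I^A (1/4), I^A i (1/4); total 1/2.
P(I^A I^A | type A) = (1/4) / (1/2) = 1/2.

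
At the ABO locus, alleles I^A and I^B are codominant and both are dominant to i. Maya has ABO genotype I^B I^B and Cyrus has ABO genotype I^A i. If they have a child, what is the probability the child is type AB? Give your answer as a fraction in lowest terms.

1/2

ABO cross I^B I^B × I^A i → offspring phenotypes: 1/2 B, 1/2 AB.
So P(type AB) = 1/2.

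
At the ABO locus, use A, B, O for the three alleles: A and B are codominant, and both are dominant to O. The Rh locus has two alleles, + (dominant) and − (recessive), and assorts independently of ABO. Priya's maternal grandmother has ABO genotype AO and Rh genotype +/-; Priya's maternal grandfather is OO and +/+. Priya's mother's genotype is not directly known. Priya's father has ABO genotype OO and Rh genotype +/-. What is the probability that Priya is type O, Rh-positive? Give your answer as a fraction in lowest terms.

21/32

Priya's mother's ABO genotype from AO × OO: 1/2 AO, 1/2 OO.
Crossing each possibility with the father OO and summing P(type O): 1/2·1/2 + 1/2·1 = 3/4.
Similarly for Rh via the mother's Rh distribution: P(Rh+) = 7/8.
Independent loci: 3/4 × 7/8 = 21/32.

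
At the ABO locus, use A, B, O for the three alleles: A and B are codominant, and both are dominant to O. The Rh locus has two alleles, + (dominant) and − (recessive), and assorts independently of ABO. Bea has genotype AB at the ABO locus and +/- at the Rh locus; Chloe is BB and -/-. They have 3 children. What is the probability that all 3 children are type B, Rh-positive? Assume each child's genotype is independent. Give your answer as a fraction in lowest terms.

ABO cross AB × BB → 1/2 B, 1/2 AB.
Rh cross +/- × -/- → 1/2 Rh+, 1/2 Rh-; so P(type B, Rh-positive) = 1/2 × 1/2 = 1/4 per child.
All 3 independent: (1/4)^3 = 1/64.

1/64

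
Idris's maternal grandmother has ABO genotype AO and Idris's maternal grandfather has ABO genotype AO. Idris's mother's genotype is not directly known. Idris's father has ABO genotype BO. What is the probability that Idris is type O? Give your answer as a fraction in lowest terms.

1/4

Idris's mother's ABO genotype from AO × AO: 1/4 AA, 1/2 AO, 1/4 OO.
Crossing each possibility with the father BO and summing P(type O): 1/4·0 + 1/2·1/4 + 1/4·1/2 = 1/4.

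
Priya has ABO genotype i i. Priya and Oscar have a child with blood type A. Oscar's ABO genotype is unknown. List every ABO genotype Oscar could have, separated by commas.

For each candidate genotype of Oscar, check whether crossing it with i i can produce every observed child phenotype.
  I^A I^A → possible child types {A} ✓
  I^A I^B → possible child types {A, B} ✓
  I^A i → possible child types {O, A} ✓
  I^B I^B → possible child types {B} ✗
  I^B i → possible child types {O, B} ✗
  i i → possible child types {O} ✗

I^A I^A, I^A I^B, I^A i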